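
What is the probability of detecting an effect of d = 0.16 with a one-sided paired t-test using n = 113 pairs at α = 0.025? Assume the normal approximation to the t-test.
Power ≈ 0.40

Power calculation (paired t-test, normal approximation):
z_β = d · √n - z_α
z_β = 0.16 · √113 - 1.960
z_β = 0.16 · 10.630 - 1.960
z_β = -0.259

Power = Φ(z_β) = Φ(-0.259) ≈ 0.398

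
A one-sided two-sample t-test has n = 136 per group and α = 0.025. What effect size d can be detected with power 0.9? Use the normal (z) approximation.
d ≈ 0.39

Minimum detectable effect (two-sample t-test, normal approximation):
d = (z_α + z_β) / √(n/2)
d = (1.960 + 1.282) / √(136/2)
d = 3.242 / 8.246
d ≈ 0.39

By Cohen's convention (0.2 small / 0.5 medium / 0.8 large): small effect.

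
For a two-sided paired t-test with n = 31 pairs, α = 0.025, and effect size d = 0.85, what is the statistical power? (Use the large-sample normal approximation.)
Power ≈ 0.99

Power calculation (paired t-test, normal approximation):
z_β = d · √n - z_{α/2}
z_β = 0.85 · √31 - 2.241
z_β = 0.85 · 5.568 - 2.241
z_β = 2.491

Power = Φ(z_β) = Φ(2.491) ≈ 0.994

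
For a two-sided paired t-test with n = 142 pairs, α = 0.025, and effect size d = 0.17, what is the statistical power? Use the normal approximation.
Power ≈ 0.41

Power calculation (paired t-test, normal approximation):
z_β = d · √n - z_{α/2}
z_β = 0.17 · √142 - 2.241
z_β = 0.17 · 11.916 - 2.241
z_β = -0.216

Power = Φ(z_β) = Φ(-0.216) ≈ 0.415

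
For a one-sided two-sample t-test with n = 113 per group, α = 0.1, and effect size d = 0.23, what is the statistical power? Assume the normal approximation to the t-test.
Power ≈ 0.67

Power calculation (two-sample t-test, normal approximation):
z_β = d · √(n/2) - z_α
z_β = 0.23 · √(113/2) - 1.282
z_β = 0.23 · 7.517 - 1.282
z_β = 0.447

Power = Φ(z_β) = Φ(0.447) ≈ 0.673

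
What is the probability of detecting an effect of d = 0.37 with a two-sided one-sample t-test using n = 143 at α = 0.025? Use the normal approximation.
Power ≈ 0.99

Power calculation (one-sample t-test, normal approximation):
z_β = d · √n - z_{α/2}
z_β = 0.37 · √143 - 2.241
z_β = 0.37 · 11.958 - 2.241
z_β = 2.183

Power = Φ(z_β) = Φ(2.183) ≈ 0.985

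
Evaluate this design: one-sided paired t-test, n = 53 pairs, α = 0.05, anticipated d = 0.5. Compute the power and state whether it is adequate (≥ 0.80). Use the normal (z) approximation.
Power ≈ 0.98; the study is adequately powered (power ≥ 0.80)

Power calculation (paired t-test, normal approximation):
z_β = d · √n - z_α
z_β = 0.5 · √53 - 1.645
z_β = 0.5 · 7.280 - 1.645
z_β = 1.995

Power = Φ(z_β) = Φ(1.995) ≈ 0.977

Effect size d = 0.5 is medium by Cohen's convention (0.2/0.5/0.8).

Threshold: power ≥ 0.80 is conventionally adequate.
Power ≈ 0.98 → the study is adequately powered (power ≥ 0.80).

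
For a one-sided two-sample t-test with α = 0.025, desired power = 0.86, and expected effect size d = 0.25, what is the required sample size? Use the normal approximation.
n = 296 per group

Sample size formula (two-sample t-test, normal approximation):
n = 2 · ((z_α + z_β) / d)²

z_α = 1.960 (for α = 0.025, one-sided)
z_β = 1.080 (for power = 0.86)
d = 0.25

n = 2 · ((1.960 + 1.080) / 0.25)²
n = 2 · (12.160)²
n ≈ 295.73
Round up to the next whole number: n = 296 per group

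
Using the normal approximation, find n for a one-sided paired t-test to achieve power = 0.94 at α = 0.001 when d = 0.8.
n = 34 pairs

Sample size formula (paired t-test, normal approximation):
n = ((z_α + z_β) / d)²

z_α = 3.090 (for α = 0.001, one-sided)
z_β = 1.555 (for power = 0.94)
d = 0.8

n = ((3.090 + 1.555) / 0.8)²
n = (5.806)²
n ≈ 33.71
Round up to the next whole number: n = 34 pairs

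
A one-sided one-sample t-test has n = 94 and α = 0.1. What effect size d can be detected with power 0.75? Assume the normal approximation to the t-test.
d ≈ 0.20

Minimum detectable effect (one-sample t-test, normal approximation):
d = (z_α + z_β) / √n
d = (1.282 + 0.674) / √94
d = 1.956 / 9.695
d ≈ 0.20

By Cohen's convention (0.2 small / 0.5 medium / 0.8 large): small effect.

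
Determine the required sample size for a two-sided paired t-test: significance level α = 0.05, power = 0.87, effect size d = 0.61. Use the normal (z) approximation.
n = 26 pairs

Sample size formula (paired t-test, normal approximation):
n = ((z_{α/2} + z_β) / d)²

z_{α/2} = 1.960 (for α = 0.05, two-sided)
z_β = 1.126 (for power = 0.87)
d = 0.61

n = ((1.960 + 1.126) / 0.61)²
n = (5.059)²
n ≈ 25.59
Round up to the next whole number: n = 26 pairs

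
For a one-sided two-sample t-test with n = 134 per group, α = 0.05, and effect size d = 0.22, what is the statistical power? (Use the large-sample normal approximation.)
Power ≈ 0.56

Power calculation (two-sample t-test, normal approximation):
z_β = d · √(n/2) - z_α
z_β = 0.22 · √(134/2) - 1.645
z_β = 0.22 · 8.185 - 1.645
z_β = 0.156

Power = Φ(z_β) = Φ(0.156) ≈ 0.562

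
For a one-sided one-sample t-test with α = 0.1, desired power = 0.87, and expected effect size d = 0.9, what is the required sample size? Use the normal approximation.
n = 8

Sample size formula (one-sample t-test, normal approximation):
n = ((z_α + z_β) / d)²

z_α = 1.282 (for α = 0.1, one-sided)
z_β = 1.126 (for power = 0.87)
d = 0.9

n = ((1.282 + 1.126) / 0.9)²
n = (2.676)²
n ≈ 7.16
Round up to the next whole number: n = 8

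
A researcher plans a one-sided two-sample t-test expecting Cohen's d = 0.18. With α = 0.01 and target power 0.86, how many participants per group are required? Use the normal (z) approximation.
n = 717 per group

Sample size formula (two-sample t-test, normal approximation):
n = 2 · ((z_α + z_β) / d)²

z_α = 2.326 (for α = 0.01, one-sided)
z_β = 1.080 (for power = 0.86)
d = 0.18

n = 2 · ((2.326 + 1.080) / 0.18)²
n = 2 · (18.922)²
n ≈ 716.08
Round up to the next whole number: n = 717 per group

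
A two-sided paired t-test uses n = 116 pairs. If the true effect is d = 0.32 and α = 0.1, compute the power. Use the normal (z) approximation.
Power ≈ 0.96

Power calculation (paired t-test, normal approximation):
z_β = d · √n - z_{α/2}
z_β = 0.32 · √116 - 1.645
z_β = 0.32 · 10.770 - 1.645
z_β = 1.802

Power = Φ(z_β) = Φ(1.802) ≈ 0.964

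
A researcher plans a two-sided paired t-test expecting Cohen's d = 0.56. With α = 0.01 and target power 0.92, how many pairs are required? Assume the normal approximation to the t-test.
n = 51 pairs

Sample size formula (paired t-test, normal approximation):
n = ((z_{α/2} + z_β) / d)²

z_{α/2} = 2.576 (for α = 0.01, two-sided)
z_β = 1.405 (for power = 0.92)
d = 0.56

n = ((2.576 + 1.405) / 0.56)²
n = (7.109)²
n ≈ 50.54
Round up to the next whole number: n = 51 pairs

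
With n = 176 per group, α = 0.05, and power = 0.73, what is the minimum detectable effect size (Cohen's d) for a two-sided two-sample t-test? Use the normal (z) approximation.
d ≈ 0.27

Minimum detectable effect (two-sample t-test, normal approximation):
d = (z_{α/2} + z_β) / √(n/2)
d = (1.960 + 0.613) / √(176/2)
d = 2.573 / 9.381
d ≈ 0.27

By Cohen's convention (0.2 small / 0.5 medium / 0.8 large): small effect.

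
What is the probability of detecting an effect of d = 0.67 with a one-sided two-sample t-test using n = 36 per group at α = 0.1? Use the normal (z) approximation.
Power ≈ 0.94

Power calculation (two-sample t-test, normal approximation):
z_β = d · √(n/2) - z_α
z_β = 0.67 · √(36/2) - 1.282
z_β = 0.67 · 4.243 - 1.282
z_β = 1.561

Power = Φ(z_β) = Φ(1.561) ≈ 0.941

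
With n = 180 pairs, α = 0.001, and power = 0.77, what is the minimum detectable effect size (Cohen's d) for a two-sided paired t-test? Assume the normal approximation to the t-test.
d ≈ 0.30

Minimum detectable effect (paired t-test, normal approximation):
d = (z_{α/2} + z_β) / √n
d = (3.291 + 0.739) / √180
d = 4.029 / 13.416
d ≈ 0.30

By Cohen's convention (0.2 small / 0.5 medium / 0.8 large): small effect.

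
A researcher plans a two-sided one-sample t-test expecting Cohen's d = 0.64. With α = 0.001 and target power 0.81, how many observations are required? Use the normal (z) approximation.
n = 43

Sample size formula (one-sample t-test, normal approximation):
n = ((z_{α/2} + z_β) / d)²

z_{α/2} = 3.291 (for α = 0.001, two-sided)
z_β = 0.878 (for power = 0.81)
d = 0.64

n = ((3.291 + 0.878) / 0.64)²
n = (6.514)²
n ≈ 42.43
Round up to the next whole number: n = 43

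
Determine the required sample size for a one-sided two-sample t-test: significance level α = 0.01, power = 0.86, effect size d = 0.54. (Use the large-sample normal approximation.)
n = 80 per group

Sample size formula (two-sample t-test, normal approximation):
n = 2 · ((z_α + z_β) / d)²

z_α = 2.326 (for α = 0.01, one-sided)
z_β = 1.080 (for power = 0.86)
d = 0.54

n = 2 · ((2.326 + 1.080) / 0.54)²
n = 2 · (6.307)²
n ≈ 79.56
Round up to the next whole number: n = 80 per group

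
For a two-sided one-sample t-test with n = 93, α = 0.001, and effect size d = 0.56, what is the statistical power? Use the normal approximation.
Power ≈ 0.98

Power calculation (one-sample t-test, normal approximation):
z_β = d · √n - z_{α/2}
z_β = 0.56 · √93 - 3.291
z_β = 0.56 · 9.644 - 3.291
z_β = 2.110

Power = Φ(z_β) = Φ(2.110) ≈ 0.983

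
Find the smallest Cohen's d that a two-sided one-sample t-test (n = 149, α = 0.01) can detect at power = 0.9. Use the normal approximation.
d ≈ 0.32

Minimum detectable effect (one-sample t-test, normal approximation):
d = (z_{α/2} + z_β) / √n
d = (2.576 + 1.282) / √149
d = 3.857 / 12.207
d ≈ 0.32

By Cohen's convention (0.2 small / 0.5 medium / 0.8 large): small effect.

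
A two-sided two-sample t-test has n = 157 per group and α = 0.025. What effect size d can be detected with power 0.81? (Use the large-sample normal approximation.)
d ≈ 0.35

Minimum detectable effect (two-sample t-test, normal approximation):
d = (z_{α/2} + z_β) / √(n/2)
d = (2.241 + 0.878) / √(157/2)
d = 3.119 / 8.860
d ≈ 0.35

By Cohen's convention (0.2 small / 0.5 medium / 0.8 large): small effect.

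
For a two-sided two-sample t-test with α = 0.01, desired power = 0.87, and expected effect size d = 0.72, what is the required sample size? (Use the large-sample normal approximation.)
n = 53 per group

Sample size formula (two-sample t-test, normal approximation):
n = 2 · ((z_{α/2} + z_β) / d)²

z_{α/2} = 2.576 (for α = 0.01, two-sided)
z_β = 1.126 (for power = 0.87)
d = 0.72

n = 2 · ((2.576 + 1.126) / 0.72)²
n = 2 · (5.142)²
n ≈ 52.88
Round up to the next whole number: n = 53 per group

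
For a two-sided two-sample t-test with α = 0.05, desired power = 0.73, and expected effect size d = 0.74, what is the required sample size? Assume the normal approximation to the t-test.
n = 25 per group

Sample size formula (two-sample t-test, normal approximation):
n = 2 · ((z_{α/2} + z_β) / d)²

z_{α/2} = 1.960 (for α = 0.05, two-sided)
z_β = 0.613 (for power = 0.73)
d = 0.74

n = 2 · ((1.960 + 0.613) / 0.74)²
n = 2 · (3.477)²
n ≈ 24.18
Round up to the next whole number: n = 25 per group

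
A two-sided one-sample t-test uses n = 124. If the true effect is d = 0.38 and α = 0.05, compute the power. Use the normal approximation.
Power ≈ 0.99

Power calculation (one-sample t-test, normal approximation):
z_β = d · √n - z_{α/2}
z_β = 0.38 · √124 - 1.960
z_β = 0.38 · 11.136 - 1.960
z_β = 2.272

Power = Φ(z_β) = Φ(2.272) ≈ 0.988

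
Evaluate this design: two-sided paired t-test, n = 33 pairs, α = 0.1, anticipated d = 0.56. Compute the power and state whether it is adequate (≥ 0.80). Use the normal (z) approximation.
Power ≈ 0.94; the study is adequately powered (power ≥ 0.80)

Power calculation (paired t-test, normal approximation):
z_β = d · √n - z_{α/2}
z_β = 0.56 · √33 - 1.645
z_β = 0.56 · 5.745 - 1.645
z_β = 1.572

Power = Φ(z_β) = Φ(1.572) ≈ 0.942

Effect size d = 0.56 is medium by Cohen's convention (0.2/0.5/0.8).

Threshold: power ≥ 0.80 is conventionally adequate.
Power ≈ 0.94 → the study is adequately powered (power ≥ 0.80).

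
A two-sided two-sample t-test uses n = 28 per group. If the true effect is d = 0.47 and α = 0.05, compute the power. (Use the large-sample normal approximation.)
Power ≈ 0.42

Power calculation (two-sample t-test, normal approximation):
z_β = d · √(n/2) - z_{α/2}
z_β = 0.47 · √(28/2) - 1.960
z_β = 0.47 · 3.742 - 1.960
z_β = -0.201

Power = Φ(z_β) = Φ(-0.201) ≈ 0.420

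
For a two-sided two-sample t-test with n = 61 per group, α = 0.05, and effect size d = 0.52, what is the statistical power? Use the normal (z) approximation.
Power ≈ 0.82

Power calculation (two-sample t-test, normal approximation):
z_β = d · √(n/2) - z_{α/2}
z_β = 0.52 · √(61/2) - 1.960
z_β = 0.52 · 5.523 - 1.960
z_β = 0.912

Power = Φ(z_β) = Φ(0.912) ≈ 0.819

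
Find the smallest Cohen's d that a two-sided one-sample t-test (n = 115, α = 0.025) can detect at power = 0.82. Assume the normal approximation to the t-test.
d ≈ 0.29

Minimum detectable effect (one-sample t-test, normal approximation):
d = (z_{α/2} + z_β) / √n
d = (2.241 + 0.915) / √115
d = 3.157 / 10.724
d ≈ 0.29

By Cohen's convention (0.2 small / 0.5 medium / 0.8 large): small effect.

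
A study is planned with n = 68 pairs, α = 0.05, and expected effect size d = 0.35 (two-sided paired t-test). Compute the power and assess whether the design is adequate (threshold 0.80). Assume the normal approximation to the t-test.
Power ≈ 0.82; the study is adequately powered (power ≥ 0.80)

Power calculation (paired t-test, normal approximation):
z_β = d · √n - z_{α/2}
z_β = 0.35 · √68 - 1.960
z_β = 0.35 · 8.246 - 1.960
z_β = 0.926

Power = Φ(z_β) = Φ(0.926) ≈ 0.823

Effect size d = 0.35 is small by Cohen's convention (0.2/0.5/0.8).

Threshold: power ≥ 0.80 is conventionally adequate.
Power ≈ 0.82 → the study is adequately powered (power ≥ 0.80).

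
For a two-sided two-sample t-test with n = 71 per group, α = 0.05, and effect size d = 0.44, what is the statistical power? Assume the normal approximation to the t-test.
Power ≈ 0.75

Power calculation (two-sample t-test, normal approximation):
z_β = d · √(n/2) - z_{α/2}
z_β = 0.44 · √(71/2) - 1.960
z_β = 0.44 · 5.958 - 1.960
z_β = 0.662

Power = Φ(z_β) = Φ(0.662) ≈ 0.746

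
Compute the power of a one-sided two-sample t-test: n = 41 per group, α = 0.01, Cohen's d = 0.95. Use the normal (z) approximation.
Power ≈ 0.98

Power calculation (two-sample t-test, normal approximation):
z_β = d · √(n/2) - z_α
z_β = 0.95 · √(41/2) - 2.326
z_β = 0.95 · 4.528 - 2.326
z_β = 1.975

Power = Φ(z_β) = Φ(1.975) ≈ 0.976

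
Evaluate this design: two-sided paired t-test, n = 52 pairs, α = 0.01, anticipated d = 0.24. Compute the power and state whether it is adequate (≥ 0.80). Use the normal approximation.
Power ≈ 0.20; the study is underpowered (power < 0.80)

Power calculation (paired t-test, normal approximation):
z_β = d · √n - z_{α/2}
z_β = 0.24 · √52 - 2.576
z_β = 0.24 · 7.211 - 2.576
z_β = -0.845

Power = Φ(z_β) = Φ(-0.845) ≈ 0.199

Effect size d = 0.24 is small by Cohen's convention (0.2/0.5/0.8).

Threshold: power ≥ 0.80 is conventionally adequate.
Power ≈ 0.20 → the study is underpowered (power < 0.80).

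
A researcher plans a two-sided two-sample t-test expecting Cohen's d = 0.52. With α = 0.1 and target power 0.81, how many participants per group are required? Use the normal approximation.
n = 48 per group

Sample size formula (two-sample t-test, normal approximation):
n = 2 · ((z_{α/2} + z_β) / d)²

z_{α/2} = 1.645 (for α = 0.1, two-sided)
z_β = 0.878 (for power = 0.81)
d = 0.52

n = 2 · ((1.645 + 0.878) / 0.52)²
n = 2 · (4.852)²
n ≈ 47.08
Round up to the next whole number: n = 48 per group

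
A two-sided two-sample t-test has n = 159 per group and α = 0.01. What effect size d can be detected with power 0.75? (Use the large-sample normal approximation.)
d ≈ 0.36

Minimum detectable effect (two-sample t-test, normal approximation):
d = (z_{α/2} + z_β) / √(n/2)
d = (2.576 + 0.674) / √(159/2)
d = 3.250 / 8.916
d ≈ 0.36

By Cohen's convention (0.2 small / 0.5 medium / 0.8 large): small effect.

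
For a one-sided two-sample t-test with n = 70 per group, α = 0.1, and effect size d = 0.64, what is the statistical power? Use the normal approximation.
Power ≈ 0.99

Power calculation (two-sample t-test, normal approximation):
z_β = d · √(n/2) - z_α
z_β = 0.64 · √(70/2) - 1.282
z_β = 0.64 · 5.916 - 1.282
z_β = 2.505

Power = Φ(z_β) = Φ(2.505) ≈ 0.994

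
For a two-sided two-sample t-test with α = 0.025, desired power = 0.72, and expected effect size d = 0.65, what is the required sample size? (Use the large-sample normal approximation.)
n = 38 per group

Sample size formula (two-sample t-test, normal approximation):
n = 2 · ((z_{α/2} + z_β) / d)²

z_{α/2} = 2.241 (for α = 0.025, two-sided)
z_β = 0.583 (for power = 0.72)
d = 0.65

n = 2 · ((2.241 + 0.583) / 0.65)²
n = 2 · (4.345)²
n ≈ 37.76
Round up to the next whole number: n = 38 per group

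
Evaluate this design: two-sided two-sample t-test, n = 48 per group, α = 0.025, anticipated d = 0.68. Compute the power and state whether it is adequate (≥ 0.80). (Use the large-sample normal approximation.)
Power ≈ 0.86; the study is adequately powered (power ≥ 0.80)

Power calculation (two-sample t-test, normal approximation):
z_β = d · √(n/2) - z_{α/2}
z_β = 0.68 · √(48/2) - 2.241
z_β = 0.68 · 4.899 - 2.241
z_β = 1.090

Power = Φ(z_β) = Φ(1.090) ≈ 0.862

Effect size d = 0.68 is medium by Cohen's convention (0.2/0.5/0.8).

Threshold: power ≥ 0.80 is conventionally adequate.
Power ≈ 0.86 → the study is adequately powered (power ≥ 0.80).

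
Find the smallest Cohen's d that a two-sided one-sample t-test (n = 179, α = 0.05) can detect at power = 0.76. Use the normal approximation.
d ≈ 0.20

Minimum detectable effect (one-sample t-test, normal approximation):
d = (z_{α/2} + z_β) / √n
d = (1.960 + 0.706) / √179
d = 2.666 / 13.379
d ≈ 0.20

By Cohen's convention (0.2 small / 0.5 medium / 0.8 large): small effect.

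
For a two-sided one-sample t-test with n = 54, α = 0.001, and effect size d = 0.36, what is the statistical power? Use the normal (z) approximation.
Power ≈ 0.26

Power calculation (one-sample t-test, normal approximation):
z_β = d · √n - z_{α/2}
z_β = 0.36 · √54 - 3.291
z_β = 0.36 · 7.348 - 3.291
z_β = -0.645

Power = Φ(z_β) = Φ(-0.645) ≈ 0.259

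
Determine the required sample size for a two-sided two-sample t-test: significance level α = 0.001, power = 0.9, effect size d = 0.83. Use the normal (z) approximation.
n = 61 per group

Sample size formula (two-sample t-test, normal approximation):
n = 2 · ((z_{α/2} + z_β) / d)²

z_{α/2} = 3.291 (for α = 0.001, two-sided)
z_β = 1.282 (for power = 0.9)
d = 0.83

n = 2 · ((3.291 + 1.282) / 0.83)²
n = 2 · (5.510)²
n ≈ 60.72
Round up to the next whole number: n = 61 per group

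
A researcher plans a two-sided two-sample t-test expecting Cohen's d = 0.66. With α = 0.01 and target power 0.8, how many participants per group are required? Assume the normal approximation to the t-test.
n = 54 per group

Sample size formula (two-sample t-test, normal approximation):
n = 2 · ((z_{α/2} + z_β) / d)²

z_{α/2} = 2.576 (for α = 0.01, two-sided)
z_β = 0.842 (for power = 0.8)
d = 0.66

n = 2 · ((2.576 + 0.842) / 0.66)²
n = 2 · (5.179)²
n ≈ 53.64
Round up to the next whole number: n = 54 per group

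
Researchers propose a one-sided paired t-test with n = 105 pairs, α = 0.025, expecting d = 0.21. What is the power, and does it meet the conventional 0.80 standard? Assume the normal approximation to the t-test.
Power ≈ 0.58; the study is underpowered (power < 0.80)

Power calculation (paired t-test, normal approximation):
z_β = d · √n - z_α
z_β = 0.21 · √105 - 1.960
z_β = 0.21 · 10.247 - 1.960
z_β = 0.192

Power = Φ(z_β) = Φ(0.192) ≈ 0.576

Effect size d = 0.21 is small by Cohen's convention (0.2/0.5/0.8).

Threshold: power ≥ 0.80 is conventionally adequate.
Power ≈ 0.58 → the study is underpowered (power < 0.80).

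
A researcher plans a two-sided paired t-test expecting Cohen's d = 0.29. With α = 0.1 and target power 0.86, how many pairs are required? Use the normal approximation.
n = 89 pairs

Sample size formula (paired t-test, normal approximation):
n = ((z_{α/2} + z_β) / d)²

z_{α/2} = 1.645 (for α = 0.1, two-sided)
z_β = 1.080 (for power = 0.86)
d = 0.29

n = ((1.645 + 1.080) / 0.29)²
n = (9.397)²
n ≈ 88.30
Round up to the next whole number: n = 89 pairs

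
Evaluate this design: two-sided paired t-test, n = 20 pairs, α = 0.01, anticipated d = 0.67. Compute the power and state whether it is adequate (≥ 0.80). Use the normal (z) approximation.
Power ≈ 0.66; the study is underpowered (power < 0.80)

Power calculation (paired t-test, normal approximation):
z_β = d · √n - z_{α/2}
z_β = 0.67 · √20 - 2.576
z_β = 0.67 · 4.472 - 2.576
z_β = 0.421

Power = Φ(z_β) = Φ(0.421) ≈ 0.663

Effect size d = 0.67 is medium by Cohen's convention (0.2/0.5/0.8).

Threshold: power ≥ 0.80 is conventionally adequate.
Power ≈ 0.66 → the study is underpowered (power < 0.80).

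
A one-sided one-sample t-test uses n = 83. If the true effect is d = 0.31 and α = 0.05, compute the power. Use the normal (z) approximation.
Power ≈ 0.88

Power calculation (one-sample t-test, normal approximation):
z_β = d · √n - z_α
z_β = 0.31 · √83 - 1.645
z_β = 0.31 · 9.110 - 1.645
z_β = 1.179

Power = Φ(z_β) = Φ(1.179) ≈ 0.881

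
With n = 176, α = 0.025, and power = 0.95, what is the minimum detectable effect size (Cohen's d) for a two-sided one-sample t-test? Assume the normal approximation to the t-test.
d ≈ 0.29

Minimum detectable effect (one-sample t-test, normal approximation):
d = (z_{α/2} + z_β) / √n
d = (2.241 + 1.645) / √176
d = 3.886 / 13.266
d ≈ 0.29

By Cohen's convention (0.2 small / 0.5 medium / 0.8 large): small effect.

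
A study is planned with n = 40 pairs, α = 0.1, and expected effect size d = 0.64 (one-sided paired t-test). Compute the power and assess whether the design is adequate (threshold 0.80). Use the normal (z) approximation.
Power ≈ 1.00; the study is adequately powered (power ≥ 0.80)

Power calculation (paired t-test, normal approximation):
z_β = d · √n - z_α
z_β = 0.64 · √40 - 1.282
z_β = 0.64 · 6.325 - 1.282
z_β = 2.766

Power = Φ(z_β) = Φ(2.766) ≈ 0.997

Effect size d = 0.64 is medium by Cohen's convention (0.2/0.5/0.8).

Threshold: power ≥ 0.80 is conventionally adequate.
Power ≈ 1.00 → the study is adequately powered (power ≥ 0.80).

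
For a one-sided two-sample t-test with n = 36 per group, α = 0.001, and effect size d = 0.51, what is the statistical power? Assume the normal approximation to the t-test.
Power ≈ 0.18

Power calculation (two-sample t-test, normal approximation):
z_β = d · √(n/2) - z_α
z_β = 0.51 · √(36/2) - 3.090
z_β = 0.51 · 4.243 - 3.090
z_β = -0.926

Power = Φ(z_β) = Φ(-0.926) ≈ 0.177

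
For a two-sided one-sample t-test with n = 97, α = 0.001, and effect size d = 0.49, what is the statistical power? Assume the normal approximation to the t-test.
Power ≈ 0.94

Power calculation (one-sample t-test, normal approximation):
z_β = d · √n - z_{α/2}
z_β = 0.49 · √97 - 3.291
z_β = 0.49 · 9.849 - 3.291
z_β = 1.535

Power = Φ(z_β) = Φ(1.535) ≈ 0.938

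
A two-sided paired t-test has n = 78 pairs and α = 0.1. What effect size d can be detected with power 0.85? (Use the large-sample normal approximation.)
d ≈ 0.30

Minimum detectable effect (paired t-test, normal approximation):
d = (z_{α/2} + z_β) / √n
d = (1.645 + 1.036) / √78
d = 2.681 / 8.832
d ≈ 0.30

By Cohen's convention (0.2 small / 0.5 medium / 0.8 large): small effect.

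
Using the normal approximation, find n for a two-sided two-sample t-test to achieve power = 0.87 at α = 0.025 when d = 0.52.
n = 84 per group

Sample size formula (two-sample t-test, normal approximation):
n = 2 · ((z_{α/2} + z_β) / d)²

z_{α/2} = 2.241 (for α = 0.025, two-sided)
z_β = 1.126 (for power = 0.87)
d = 0.52

n = 2 · ((2.241 + 1.126) / 0.52)²
n = 2 · (6.475)²
n ≈ 83.85
Round up to the next whole number: n = 84 per group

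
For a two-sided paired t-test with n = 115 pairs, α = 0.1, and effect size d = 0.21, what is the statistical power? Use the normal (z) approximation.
Power ≈ 0.73

Power calculation (paired t-test, normal approximation):
z_β = d · √n - z_{α/2}
z_β = 0.21 · √115 - 1.645
z_β = 0.21 · 10.724 - 1.645
z_β = 0.607

Power = Φ(z_β) = Φ(0.607) ≈ 0.728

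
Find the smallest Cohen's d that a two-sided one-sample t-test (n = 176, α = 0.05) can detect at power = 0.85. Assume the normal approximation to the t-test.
d ≈ 0.23

Minimum detectable effect (one-sample t-test, normal approximation):
d = (z_{α/2} + z_β) / √n
d = (1.960 + 1.036) / √176
d = 2.996 / 13.266
d ≈ 0.23

By Cohen's convention (0.2 small / 0.5 medium / 0.8 large): small effect.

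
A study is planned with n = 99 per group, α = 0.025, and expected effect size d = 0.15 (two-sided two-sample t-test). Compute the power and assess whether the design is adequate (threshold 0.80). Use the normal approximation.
Power ≈ 0.12; the study is underpowered (power < 0.80)

Power calculation (two-sample t-test, normal approximation):
z_β = d · √(n/2) - z_{α/2}
z_β = 0.15 · √(99/2) - 2.241
z_β = 0.15 · 7.036 - 2.241
z_β = -1.186

Power = Φ(z_β) = Φ(-1.186) ≈ 0.118

Effect size d = 0.15 is very small by Cohen's convention (0.2/0.5/0.8).

Threshold: power ≥ 0.80 is conventionally adequate.
Power ≈ 0.12 → the study is underpowered (power < 0.80).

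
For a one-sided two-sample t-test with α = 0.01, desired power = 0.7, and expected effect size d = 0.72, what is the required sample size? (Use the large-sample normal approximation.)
n = 32 per group

Sample size formula (two-sample t-test, normal approximation):
n = 2 · ((z_α + z_β) / d)²

z_α = 2.326 (for α = 0.01, one-sided)
z_β = 0.524 (for power = 0.7)
d = 0.72

n = 2 · ((2.326 + 0.524) / 0.72)²
n = 2 · (3.958)²
n ≈ 31.33
Round up to the next whole number: n = 32 per group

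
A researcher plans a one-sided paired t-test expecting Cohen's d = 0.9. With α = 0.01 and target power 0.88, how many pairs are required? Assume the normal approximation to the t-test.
n = 16 pairs

Sample size formula (paired t-test, normal approximation):
n = ((z_α + z_β) / d)²

z_α = 2.326 (for α = 0.01, one-sided)
z_β = 1.175 (for power = 0.88)
d = 0.9

n = ((2.326 + 1.175) / 0.9)²
n = (3.890)²
n ≈ 15.13
Round up to the next whole number: n = 16 pairs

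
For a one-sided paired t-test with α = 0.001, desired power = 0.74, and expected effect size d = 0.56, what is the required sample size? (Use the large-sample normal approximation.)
n = 45 pairs

Sample size formula (paired t-test, normal approximation):
n = ((z_α + z_β) / d)²

z_α = 3.090 (for α = 0.001, one-sided)
z_β = 0.643 (for power = 0.74)
d = 0.56

n = ((3.090 + 0.643) / 0.56)²
n = (6.666)²
n ≈ 44.44
Round up to the next whole number: n = 45 pairs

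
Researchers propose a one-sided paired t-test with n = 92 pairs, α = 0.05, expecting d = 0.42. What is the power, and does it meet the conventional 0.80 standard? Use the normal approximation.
Power ≈ 0.99; the study is adequately powered (power ≥ 0.80)

Power calculation (paired t-test, normal approximation):
z_β = d · √n - z_α
z_β = 0.42 · √92 - 1.645
z_β = 0.42 · 9.592 - 1.645
z_β = 2.384

Power = Φ(z_β) = Φ(2.384) ≈ 0.991

Effect size d = 0.42 is small by Cohen's convention (0.2/0.5/0.8).

Threshold: power ≥ 0.80 is conventionally adequate.
Power ≈ 0.99 → the study is adequately powered (power ≥ 0.80).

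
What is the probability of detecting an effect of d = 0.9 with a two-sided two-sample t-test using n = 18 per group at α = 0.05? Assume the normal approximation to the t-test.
Power ≈ 0.77

Power calculation (two-sample t-test, normal approximation):
z_β = d · √(n/2) - z_{α/2}
z_β = 0.9 · √(18/2) - 1.960
z_β = 0.9 · 3.000 - 1.960
z_β = 0.740

Power = Φ(z_β) = Φ(0.740) ≈ 0.770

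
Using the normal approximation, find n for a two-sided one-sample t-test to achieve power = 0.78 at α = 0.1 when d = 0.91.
n = 8

Sample size formula (one-sample t-test, normal approximation):
n = ((z_{α/2} + z_β) / d)²

z_{α/2} = 1.645 (for α = 0.1, two-sided)
z_β = 0.772 (for power = 0.78)
d = 0.91

n = ((1.645 + 0.772) / 0.91)²
n = (2.656)²
n ≈ 7.05
Round up to the next whole number: n = 8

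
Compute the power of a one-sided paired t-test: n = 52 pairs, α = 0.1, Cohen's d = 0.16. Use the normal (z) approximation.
Power ≈ 0.45

Power calculation (paired t-test, normal approximation):
z_β = d · √n - z_α
z_β = 0.16 · √52 - 1.282
z_β = 0.16 · 7.211 - 1.282
z_β = -0.128

Power = Φ(z_β) = Φ(-0.128) ≈ 0.449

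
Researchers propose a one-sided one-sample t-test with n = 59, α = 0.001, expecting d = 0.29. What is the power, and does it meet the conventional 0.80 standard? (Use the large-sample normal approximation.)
Power ≈ 0.19; the study is underpowered (power < 0.80)

Power calculation (one-sample t-test, normal approximation):
z_β = d · √n - z_α
z_β = 0.29 · √59 - 3.090
z_β = 0.29 · 7.681 - 3.090
z_β = -0.863

Power = Φ(z_β) = Φ(-0.863) ≈ 0.194

Effect size d = 0.29 is small by Cohen's convention (0.2/0.5/0.8).

Threshold: power ≥ 0.80 is conventionally adequate.
Power ≈ 0.19 → the study is underpowered (power < 0.80).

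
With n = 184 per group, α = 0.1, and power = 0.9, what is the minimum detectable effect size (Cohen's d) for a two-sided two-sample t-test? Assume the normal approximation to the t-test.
d ≈ 0.31

Minimum detectable effect (two-sample t-test, normal approximation):
d = (z_{α/2} + z_β) / √(n/2)
d = (1.645 + 1.282) / √(184/2)
d = 2.926 / 9.592
d ≈ 0.31

By Cohen's convention (0.2 small / 0.5 medium / 0.8 large): small effect.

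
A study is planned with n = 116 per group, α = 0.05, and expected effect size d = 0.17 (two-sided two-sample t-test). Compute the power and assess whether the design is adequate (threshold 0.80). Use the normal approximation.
Power ≈ 0.25; the study is underpowered (power < 0.80)

Power calculation (two-sample t-test, normal approximation):
z_β = d · √(n/2) - z_{α/2}
z_β = 0.17 · √(116/2) - 1.960
z_β = 0.17 · 7.616 - 1.960
z_β = -0.665

Power = Φ(z_β) = Φ(-0.665) ≈ 0.253

Effect size d = 0.17 is very small by Cohen's convention (0.2/0.5/0.8).

Threshold: power ≥ 0.80 is conventionally adequate.
Power ≈ 0.25 → the study is underpowered (power < 0.80).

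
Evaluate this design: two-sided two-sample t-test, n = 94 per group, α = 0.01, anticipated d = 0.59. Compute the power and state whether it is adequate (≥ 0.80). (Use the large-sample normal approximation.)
Power ≈ 0.93; the study is adequately powered (power ≥ 0.80)

Power calculation (two-sample t-test, normal approximation):
z_β = d · √(n/2) - z_{α/2}
z_β = 0.59 · √(94/2) - 2.576
z_β = 0.59 · 6.856 - 2.576
z_β = 1.469

Power = Φ(z_β) = Φ(1.469) ≈ 0.929

Effect size d = 0.59 is medium by Cohen's convention (0.2/0.5/0.8).

Threshold: power ≥ 0.80 is conventionally adequate.
Power ≈ 0.93 → the study is adequately powered (power ≥ 0.80).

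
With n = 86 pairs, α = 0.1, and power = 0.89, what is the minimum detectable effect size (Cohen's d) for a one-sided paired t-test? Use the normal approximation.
d ≈ 0.27

Minimum detectable effect (paired t-test, normal approximation):
d = (z_α + z_β) / √n
d = (1.282 + 1.227) / √86
d = 2.508 / 9.274
d ≈ 0.27

By Cohen's convention (0.2 small / 0.5 medium / 0.8 large): small effect.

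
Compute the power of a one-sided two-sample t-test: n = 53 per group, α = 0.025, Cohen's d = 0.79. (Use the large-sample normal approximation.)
Power ≈ 0.98

Power calculation (two-sample t-test, normal approximation):
z_β = d · √(n/2) - z_α
z_β = 0.79 · √(53/2) - 1.960
z_β = 0.79 · 5.148 - 1.960
z_β = 2.107

Power = Φ(z_β) = Φ(2.107) ≈ 0.982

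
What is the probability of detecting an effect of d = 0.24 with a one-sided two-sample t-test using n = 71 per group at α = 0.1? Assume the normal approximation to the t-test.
Power ≈ 0.56

Power calculation (two-sample t-test, normal approximation):
z_β = d · √(n/2) - z_α
z_β = 0.24 · √(71/2) - 1.282
z_β = 0.24 · 5.958 - 1.282
z_β = 0.148

Power = Φ(z_β) = Φ(0.148) ≈ 0.559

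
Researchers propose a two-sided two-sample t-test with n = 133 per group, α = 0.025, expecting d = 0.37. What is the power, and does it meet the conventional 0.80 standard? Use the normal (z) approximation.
Power ≈ 0.78; the study is underpowered (power < 0.80)

Power calculation (two-sample t-test, normal approximation):
z_β = d · √(n/2) - z_{α/2}
z_β = 0.37 · √(133/2) - 2.241
z_β = 0.37 · 8.155 - 2.241
z_β = 0.776

Power = Φ(z_β) = Φ(0.776) ≈ 0.781

Effect size d = 0.37 is small by Cohen's convention (0.2/0.5/0.8).

Threshold: power ≥ 0.80 is conventionally adequate.
Power ≈ 0.78 → the study is underpowered (power < 0.80).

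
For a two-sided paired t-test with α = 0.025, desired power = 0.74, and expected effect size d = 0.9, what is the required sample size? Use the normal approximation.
n = 11 pairs

Sample size formula (paired t-test, normal approximation):
n = ((z_{α/2} + z_β) / d)²

z_{α/2} = 2.241 (for α = 0.025, two-sided)
z_β = 0.643 (for power = 0.74)
d = 0.9

n = ((2.241 + 0.643) / 0.9)²
n = (3.204)²
n ≈ 10.27
Round up to the next whole number: n = 11 pairs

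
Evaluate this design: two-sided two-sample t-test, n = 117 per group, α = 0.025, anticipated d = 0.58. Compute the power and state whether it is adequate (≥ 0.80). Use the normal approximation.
Power ≈ 0.99; the study is adequately powered (power ≥ 0.80)

Power calculation (two-sample t-test, normal approximation):
z_β = d · √(n/2) - z_{α/2}
z_β = 0.58 · √(117/2) - 2.241
z_β = 0.58 · 7.649 - 2.241
z_β = 2.195

Power = Φ(z_β) = Φ(2.195) ≈ 0.986

Effect size d = 0.58 is medium by Cohen's convention (0.2/0.5/0.8).

Threshold: power ≥ 0.80 is conventionally adequate.
Power ≈ 0.99 → the study is adequately powered (power ≥ 0.80).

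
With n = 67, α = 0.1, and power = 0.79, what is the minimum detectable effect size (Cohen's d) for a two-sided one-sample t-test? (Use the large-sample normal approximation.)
d ≈ 0.30

Minimum detectable effect (one-sample t-test, normal approximation):
d = (z_{α/2} + z_β) / √n
d = (1.645 + 0.806) / √67
d = 2.451 / 8.185
d ≈ 0.30

By Cohen's convention (0.2 small / 0.5 medium / 0.8 large): small effect.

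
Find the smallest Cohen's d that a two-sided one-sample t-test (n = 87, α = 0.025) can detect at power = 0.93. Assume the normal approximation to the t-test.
d ≈ 0.40

Minimum detectable effect (one-sample t-test, normal approximation):
d = (z_{α/2} + z_β) / √n
d = (2.241 + 1.476) / √87
d = 3.717 / 9.327
d ≈ 0.40

By Cohen's convention (0.2 small / 0.5 medium / 0.8 large): small effect.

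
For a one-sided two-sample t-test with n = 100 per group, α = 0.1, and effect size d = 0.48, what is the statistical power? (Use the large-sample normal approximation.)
Power ≈ 0.98

Power calculation (two-sample t-test, normal approximation):
z_β = d · √(n/2) - z_α
z_β = 0.48 · √(100/2) - 1.282
z_β = 0.48 · 7.071 - 1.282
z_β = 2.113

Power = Φ(z_β) = Φ(2.113) ≈ 0.983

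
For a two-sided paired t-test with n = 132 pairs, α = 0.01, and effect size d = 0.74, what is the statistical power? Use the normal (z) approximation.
Power ≈ 1.00

Power calculation (paired t-test, normal approximation):
z_β = d · √n - z_{α/2}
z_β = 0.74 · √132 - 2.576
z_β = 0.74 · 11.489 - 2.576
z_β = 5.926

Power = Φ(z_β) = Φ(5.926) ≈ 1.000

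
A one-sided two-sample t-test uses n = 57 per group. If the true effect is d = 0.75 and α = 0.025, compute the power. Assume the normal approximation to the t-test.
Power ≈ 0.98

Power calculation (two-sample t-test, normal approximation):
z_β = d · √(n/2) - z_α
z_β = 0.75 · √(57/2) - 1.960
z_β = 0.75 · 5.339 - 1.960
z_β = 2.044

Power = Φ(z_β) = Φ(2.044) ≈ 0.980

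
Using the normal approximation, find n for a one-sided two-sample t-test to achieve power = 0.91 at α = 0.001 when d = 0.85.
n = 55 per group

Sample size formula (two-sample t-test, normal approximation):
n = 2 · ((z_α + z_β) / d)²

z_α = 3.090 (for α = 0.001, one-sided)
z_β = 1.341 (for power = 0.91)
d = 0.85

n = 2 · ((3.090 + 1.341) / 0.85)²
n = 2 · (5.213)²
n ≈ 54.35
Round up to the next whole number: n = 55 per group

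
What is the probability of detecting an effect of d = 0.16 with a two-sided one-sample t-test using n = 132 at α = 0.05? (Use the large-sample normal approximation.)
Power ≈ 0.45

Power calculation (one-sample t-test, normal approximation):
z_β = d · √n - z_{α/2}
z_β = 0.16 · √132 - 1.960
z_β = 0.16 · 11.489 - 1.960
z_β = -0.122

Power = Φ(z_β) = Φ(-0.122) ≈ 0.452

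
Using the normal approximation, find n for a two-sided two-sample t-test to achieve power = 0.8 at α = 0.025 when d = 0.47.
n = 87 per group

Sample size formula (two-sample t-test, normal approximation):
n = 2 · ((z_{α/2} + z_β) / d)²

z_{α/2} = 2.241 (for α = 0.025, two-sided)
z_β = 0.842 (for power = 0.8)
d = 0.47

n = 2 · ((2.241 + 0.842) / 0.47)²
n = 2 · (6.560)²
n ≈ 86.07
Round up to the next whole number: n = 87 per group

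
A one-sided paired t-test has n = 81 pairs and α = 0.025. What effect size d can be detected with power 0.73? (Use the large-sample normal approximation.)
d ≈ 0.29

Minimum detectable effect (paired t-test, normal approximation):
d = (z_α + z_β) / √n
d = (1.960 + 0.613) / √81
d = 2.573 / 9.000
d ≈ 0.29

By Cohen's convention (0.2 small / 0.5 medium / 0.8 large): small effect.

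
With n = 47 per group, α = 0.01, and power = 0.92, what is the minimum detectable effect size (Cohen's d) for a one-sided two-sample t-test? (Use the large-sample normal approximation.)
d ≈ 0.77

Minimum detectable effect (two-sample t-test, normal approximation):
d = (z_α + z_β) / √(n/2)
d = (2.326 + 1.405) / √(47/2)
d = 3.731 / 4.848
d ≈ 0.77

By Cohen's convention (0.2 small / 0.5 medium / 0.8 large): medium effect.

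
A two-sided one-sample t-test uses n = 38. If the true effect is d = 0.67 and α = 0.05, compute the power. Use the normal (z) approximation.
Power ≈ 0.99

Power calculation (one-sample t-test, normal approximation):
z_β = d · √n - z_{α/2}
z_β = 0.67 · √38 - 1.960
z_β = 0.67 · 6.164 - 1.960
z_β = 2.170

Power = Φ(z_β) = Φ(2.170) ≈ 0.985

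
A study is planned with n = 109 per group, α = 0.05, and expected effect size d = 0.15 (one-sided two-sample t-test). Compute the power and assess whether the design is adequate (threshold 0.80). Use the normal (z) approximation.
Power ≈ 0.30; the study is underpowered (power < 0.80)

Power calculation (two-sample t-test, normal approximation):
z_β = d · √(n/2) - z_α
z_β = 0.15 · √(109/2) - 1.645
z_β = 0.15 · 7.382 - 1.645
z_β = -0.537

Power = Φ(z_β) = Φ(-0.537) ≈ 0.295

Effect size d = 0.15 is very small by Cohen's convention (0.2/0.5/0.8).

Threshold: power ≥ 0.80 is conventionally adequate.
Power ≈ 0.30 → the study is underpowered (power < 0.80).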